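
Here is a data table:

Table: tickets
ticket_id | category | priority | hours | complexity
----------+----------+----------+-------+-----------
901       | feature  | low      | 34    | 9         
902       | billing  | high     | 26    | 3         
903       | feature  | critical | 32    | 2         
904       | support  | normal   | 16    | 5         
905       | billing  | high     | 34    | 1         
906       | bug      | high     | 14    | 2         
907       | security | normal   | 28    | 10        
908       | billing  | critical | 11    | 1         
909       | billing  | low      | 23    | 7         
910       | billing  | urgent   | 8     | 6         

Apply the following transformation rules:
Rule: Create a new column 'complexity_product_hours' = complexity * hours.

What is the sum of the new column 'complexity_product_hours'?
1090

Step 1: For each record, compute complexity * hours
Example calculations:
  9 * 34 = 306
  3 * 26 = 78
  2 * 32 = 64
  ...
Step 2: Sum all derived values
Step 3: Total = 1090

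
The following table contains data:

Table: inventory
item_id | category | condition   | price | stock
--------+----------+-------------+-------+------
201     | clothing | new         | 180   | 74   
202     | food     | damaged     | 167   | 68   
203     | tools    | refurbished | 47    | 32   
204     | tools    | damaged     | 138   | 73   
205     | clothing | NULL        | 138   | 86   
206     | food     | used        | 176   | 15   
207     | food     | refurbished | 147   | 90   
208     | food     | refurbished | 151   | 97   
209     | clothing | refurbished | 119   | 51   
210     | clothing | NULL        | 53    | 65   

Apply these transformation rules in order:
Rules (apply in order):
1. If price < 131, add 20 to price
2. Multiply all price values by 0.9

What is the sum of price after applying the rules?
1238.4

Step 1: Apply Rule 1 - Add 20 to records with price < 131
  - 3 records affected: 219 + (3 × 20) = 279
  - Unaffected records: 1097
  - Sum after Rule 1: 1376
Step 2: Apply Rule 2 - Multiply all by 0.9
  - 1376 × 0.9 = 1238.4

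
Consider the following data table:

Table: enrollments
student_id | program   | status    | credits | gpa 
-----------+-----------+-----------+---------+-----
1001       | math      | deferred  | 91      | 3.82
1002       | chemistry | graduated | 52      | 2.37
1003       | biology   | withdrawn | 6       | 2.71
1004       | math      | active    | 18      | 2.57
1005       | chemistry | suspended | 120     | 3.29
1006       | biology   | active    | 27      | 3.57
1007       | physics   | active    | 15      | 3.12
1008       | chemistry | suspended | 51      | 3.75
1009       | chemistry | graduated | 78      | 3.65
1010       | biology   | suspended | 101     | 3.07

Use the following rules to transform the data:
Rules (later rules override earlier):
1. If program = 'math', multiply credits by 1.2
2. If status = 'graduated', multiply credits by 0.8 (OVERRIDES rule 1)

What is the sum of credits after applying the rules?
554.8

Step 1: Rule 2 takes priority for records with status = 'graduated'
  - 2 records: 130 × 0.8 = 104.0
Step 2: Rule 1 applies to remaining records with program = 'math'
  - 2 records: 109 × 1.2 = 130.8
Step 3: Other records unchanged: 320
Step 4: Final sum = 104.0 + 130.8 + 320 = 554.8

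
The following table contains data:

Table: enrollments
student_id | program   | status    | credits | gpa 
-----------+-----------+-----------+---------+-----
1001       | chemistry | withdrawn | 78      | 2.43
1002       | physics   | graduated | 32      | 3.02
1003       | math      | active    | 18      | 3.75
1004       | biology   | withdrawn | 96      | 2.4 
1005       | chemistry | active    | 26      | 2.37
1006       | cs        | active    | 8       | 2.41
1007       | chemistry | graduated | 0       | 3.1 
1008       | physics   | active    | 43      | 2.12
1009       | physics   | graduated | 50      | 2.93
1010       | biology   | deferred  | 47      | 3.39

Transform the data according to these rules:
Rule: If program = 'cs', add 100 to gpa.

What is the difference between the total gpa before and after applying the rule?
100.0

Step 1: Original sum of gpa = 27.92
Step 2: 1 records have program = 'cs'
Step 3: Each affected record changes by 100
Step 4: Total change = 1 × 100 = 100
Step 5: New sum = 27.92 + 100 = 127.92
Step 6: Difference = |127.92 - 27.92| = 100.0
        (Sum increased by 100.0)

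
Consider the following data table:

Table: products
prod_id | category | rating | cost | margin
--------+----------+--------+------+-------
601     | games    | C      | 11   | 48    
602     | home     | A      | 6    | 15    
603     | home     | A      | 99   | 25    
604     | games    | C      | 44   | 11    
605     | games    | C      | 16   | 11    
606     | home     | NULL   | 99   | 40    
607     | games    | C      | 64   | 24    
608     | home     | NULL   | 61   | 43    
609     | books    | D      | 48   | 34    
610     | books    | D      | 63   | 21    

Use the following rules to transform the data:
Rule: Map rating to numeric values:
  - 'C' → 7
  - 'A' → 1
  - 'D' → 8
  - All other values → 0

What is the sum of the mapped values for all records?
46

Step 1: Apply mapping to each record
Step 2: Count by status:
  'C': 4 records × 7 = 28
  'A': 2 records × 1 = 2
  'D': 2 records × 8 = 16
Step 3: Sum all mapped values = 46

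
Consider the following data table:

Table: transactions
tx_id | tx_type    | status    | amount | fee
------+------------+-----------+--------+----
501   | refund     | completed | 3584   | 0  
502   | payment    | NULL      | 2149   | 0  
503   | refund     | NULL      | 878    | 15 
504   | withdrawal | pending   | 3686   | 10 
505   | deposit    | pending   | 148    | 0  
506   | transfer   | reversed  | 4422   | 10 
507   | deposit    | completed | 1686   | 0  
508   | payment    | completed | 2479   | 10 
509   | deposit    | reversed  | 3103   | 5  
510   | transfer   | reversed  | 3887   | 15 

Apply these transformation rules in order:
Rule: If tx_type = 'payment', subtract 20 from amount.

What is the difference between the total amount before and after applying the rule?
40

Step 1: Original sum of amount = 26022
Step 2: 2 records have tx_type = 'payment'
Step 3: Each affected record changes by -20
Step 4: Total change = 2 × -20 = -40
Step 5: New sum = 26022 + -40 = 25982
Step 6: Difference = |25982 - 26022| = 40
        (Sum decreased by 40)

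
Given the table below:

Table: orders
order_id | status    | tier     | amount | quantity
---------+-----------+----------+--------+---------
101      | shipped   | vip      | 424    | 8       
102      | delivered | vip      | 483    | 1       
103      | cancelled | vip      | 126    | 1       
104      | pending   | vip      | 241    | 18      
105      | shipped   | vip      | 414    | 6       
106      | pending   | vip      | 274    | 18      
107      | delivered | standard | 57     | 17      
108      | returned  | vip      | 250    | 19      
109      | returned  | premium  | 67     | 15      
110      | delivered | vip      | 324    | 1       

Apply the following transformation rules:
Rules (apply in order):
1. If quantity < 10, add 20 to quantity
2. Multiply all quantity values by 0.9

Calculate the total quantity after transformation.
183.6

Step 1: Apply Rule 1 - Add 20 to records with quantity < 10
  - 5 records affected: 17 + (5 × 20) = 117
  - Unaffected records: 87
  - Sum after Rule 1: 204
Step 2: Apply Rule 2 - Multiply all by 0.9
  - 204 × 0.9 = 183.6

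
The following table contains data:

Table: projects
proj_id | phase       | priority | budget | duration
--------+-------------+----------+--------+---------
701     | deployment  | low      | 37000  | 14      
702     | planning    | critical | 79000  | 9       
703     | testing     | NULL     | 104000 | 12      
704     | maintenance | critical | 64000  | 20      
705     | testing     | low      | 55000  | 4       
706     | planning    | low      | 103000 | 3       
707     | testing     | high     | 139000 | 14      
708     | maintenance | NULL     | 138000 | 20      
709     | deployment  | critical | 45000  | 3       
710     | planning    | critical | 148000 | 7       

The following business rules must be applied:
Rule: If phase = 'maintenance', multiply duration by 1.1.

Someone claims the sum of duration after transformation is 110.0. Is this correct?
Yes, the result is correct.

Step 1: Calculate the correct sum after transformation
Step 2: Apply multiplier 1.1 to records where phase = 'maintenance'
Step 3: Correct result = 110.0
Step 4: Claimed result = 110.0
Step 5: 110.0 = 110.0 ✓
Conclusion: The claimed result is correct.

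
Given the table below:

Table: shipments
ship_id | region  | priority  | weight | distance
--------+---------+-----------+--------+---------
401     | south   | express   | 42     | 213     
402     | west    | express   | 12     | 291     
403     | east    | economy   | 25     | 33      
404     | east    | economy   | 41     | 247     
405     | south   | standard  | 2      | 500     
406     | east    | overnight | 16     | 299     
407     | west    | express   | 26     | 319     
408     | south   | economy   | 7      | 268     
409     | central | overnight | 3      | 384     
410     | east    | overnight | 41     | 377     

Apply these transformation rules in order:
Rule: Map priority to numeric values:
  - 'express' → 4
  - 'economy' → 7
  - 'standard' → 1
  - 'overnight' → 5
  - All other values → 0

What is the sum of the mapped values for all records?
49

Step 1: Apply mapping to each record
Step 2: Count by status:
  'express': 3 records × 4 = 12
  'economy': 3 records × 7 = 21
  'standard': 1 records × 1 = 1
  'overnight': 3 records × 5 = 15
Step 3: Sum all mapped values = 49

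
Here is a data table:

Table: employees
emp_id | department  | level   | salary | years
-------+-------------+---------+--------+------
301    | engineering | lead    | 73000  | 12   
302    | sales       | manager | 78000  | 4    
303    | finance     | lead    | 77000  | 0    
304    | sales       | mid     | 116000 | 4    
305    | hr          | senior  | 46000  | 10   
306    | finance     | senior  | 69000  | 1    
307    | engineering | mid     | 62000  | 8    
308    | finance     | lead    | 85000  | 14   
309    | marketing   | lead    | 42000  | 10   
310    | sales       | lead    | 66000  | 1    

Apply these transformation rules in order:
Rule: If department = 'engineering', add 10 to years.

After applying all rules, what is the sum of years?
84

Step 1: Count records where department = 'engineering': 2
Step 2: Total bonus added: 2 × 10 = 20
Step 3: Original sum of years: 64
Step 4: Final sum = 64 + 20 = 84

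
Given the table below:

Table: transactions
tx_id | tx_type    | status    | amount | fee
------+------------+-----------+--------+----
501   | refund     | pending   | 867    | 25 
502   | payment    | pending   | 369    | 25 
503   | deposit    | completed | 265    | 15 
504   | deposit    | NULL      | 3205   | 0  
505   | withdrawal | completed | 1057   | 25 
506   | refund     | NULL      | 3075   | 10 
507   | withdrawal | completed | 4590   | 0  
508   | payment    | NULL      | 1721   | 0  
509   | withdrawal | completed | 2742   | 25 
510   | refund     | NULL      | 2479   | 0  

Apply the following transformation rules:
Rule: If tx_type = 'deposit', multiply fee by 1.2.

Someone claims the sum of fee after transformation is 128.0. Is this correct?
Yes, the result is correct.

Step 1: Calculate the correct sum after transformation
Step 2: Apply multiplier 1.2 to records where tx_type = 'deposit'
Step 3: Correct result = 128.0
Step 4: Claimed result = 128.0
Step 5: 128.0 = 128.0 ✓
Conclusion: The claimed result is correct.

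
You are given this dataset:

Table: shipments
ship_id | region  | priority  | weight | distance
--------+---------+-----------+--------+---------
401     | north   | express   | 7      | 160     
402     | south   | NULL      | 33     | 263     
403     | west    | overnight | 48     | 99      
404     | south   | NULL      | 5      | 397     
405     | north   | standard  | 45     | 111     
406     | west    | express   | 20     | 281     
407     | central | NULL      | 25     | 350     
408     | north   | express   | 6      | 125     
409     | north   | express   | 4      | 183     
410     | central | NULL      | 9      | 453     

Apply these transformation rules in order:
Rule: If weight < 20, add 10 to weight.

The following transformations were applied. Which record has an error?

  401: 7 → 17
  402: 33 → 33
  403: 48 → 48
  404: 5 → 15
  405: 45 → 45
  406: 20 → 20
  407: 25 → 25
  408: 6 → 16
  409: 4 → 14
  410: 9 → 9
Record 410 has an error. The correct transformed value should be 19, not 9.

Step 1: Check each record against the rule
Step 2: Record 410 has weight = 9
Step 3: Since 9 < 20, the bonus should have been applied
Step 4: Correct value = 19, but claimed value = 9
Conclusion: Record 410 has the error.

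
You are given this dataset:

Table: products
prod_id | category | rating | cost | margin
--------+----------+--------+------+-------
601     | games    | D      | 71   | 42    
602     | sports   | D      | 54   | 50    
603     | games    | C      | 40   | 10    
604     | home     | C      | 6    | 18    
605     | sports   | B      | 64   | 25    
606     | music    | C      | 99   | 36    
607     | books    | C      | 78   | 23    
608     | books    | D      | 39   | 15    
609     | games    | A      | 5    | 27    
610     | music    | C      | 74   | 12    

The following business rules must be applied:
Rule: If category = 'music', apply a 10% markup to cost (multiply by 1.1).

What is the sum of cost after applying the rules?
547.3

Step 1: Records with category = 'music' have total cost = 173
Step 2: Apply multiplier: 173 × 1.1 = 190.3
Step 3: Other records total: 357
Step 4: Final sum = 190.3 + 357 = 547.3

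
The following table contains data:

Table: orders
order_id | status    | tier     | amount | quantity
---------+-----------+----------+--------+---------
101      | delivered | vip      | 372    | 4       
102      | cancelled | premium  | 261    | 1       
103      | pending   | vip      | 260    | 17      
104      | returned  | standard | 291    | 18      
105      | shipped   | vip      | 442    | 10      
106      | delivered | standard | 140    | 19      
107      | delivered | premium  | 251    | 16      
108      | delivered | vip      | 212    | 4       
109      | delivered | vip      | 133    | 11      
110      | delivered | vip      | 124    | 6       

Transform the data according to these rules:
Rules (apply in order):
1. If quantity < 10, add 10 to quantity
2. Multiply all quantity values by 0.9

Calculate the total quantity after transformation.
131.4

Step 1: Apply Rule 1 - Add 10 to records with quantity < 10
  - 4 records affected: 15 + (4 × 10) = 55
  - Unaffected records: 91
  - Sum after Rule 1: 146
Step 2: Apply Rule 2 - Multiply all by 0.9
  - 146 × 0.9 = 131.4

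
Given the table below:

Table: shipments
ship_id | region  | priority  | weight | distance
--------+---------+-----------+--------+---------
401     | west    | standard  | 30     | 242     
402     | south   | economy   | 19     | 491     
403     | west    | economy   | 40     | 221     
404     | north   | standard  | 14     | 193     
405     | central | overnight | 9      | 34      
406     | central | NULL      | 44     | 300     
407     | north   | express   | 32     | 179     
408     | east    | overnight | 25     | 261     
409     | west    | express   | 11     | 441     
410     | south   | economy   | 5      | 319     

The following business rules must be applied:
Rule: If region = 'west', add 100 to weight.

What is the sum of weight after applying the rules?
529

Step 1: Count records where region = 'west': 3
Step 2: Total bonus added: 3 × 100 = 300
Step 3: Original sum of weight: 229
Step 4: Final sum = 229 + 300 = 529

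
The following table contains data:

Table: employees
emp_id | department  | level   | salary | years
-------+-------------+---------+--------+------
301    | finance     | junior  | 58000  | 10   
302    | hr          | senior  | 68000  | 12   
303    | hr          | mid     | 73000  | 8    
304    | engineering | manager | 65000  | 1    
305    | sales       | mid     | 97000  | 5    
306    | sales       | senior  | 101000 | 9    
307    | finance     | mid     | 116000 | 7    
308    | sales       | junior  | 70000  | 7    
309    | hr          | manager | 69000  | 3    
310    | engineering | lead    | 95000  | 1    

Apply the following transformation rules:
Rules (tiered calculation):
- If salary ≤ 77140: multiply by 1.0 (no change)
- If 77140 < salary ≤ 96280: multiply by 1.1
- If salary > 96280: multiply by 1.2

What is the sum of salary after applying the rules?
884300.0

Step 1: Tier 1 (salary ≤ 77140): 6 records, sum = 403000 × 1.0 = 403000.0
Step 2: Tier 2 (77140 < salary ≤ 96280): 1 records, sum = 95000 × 1.1 = 104500.0
Step 3: Tier 3 (salary > 96280): 3 records, sum = 314000 × 1.2 = 376800.0
Step 4: Final sum = 403000.0 + 104500.0 + 376800.0 = 884300.0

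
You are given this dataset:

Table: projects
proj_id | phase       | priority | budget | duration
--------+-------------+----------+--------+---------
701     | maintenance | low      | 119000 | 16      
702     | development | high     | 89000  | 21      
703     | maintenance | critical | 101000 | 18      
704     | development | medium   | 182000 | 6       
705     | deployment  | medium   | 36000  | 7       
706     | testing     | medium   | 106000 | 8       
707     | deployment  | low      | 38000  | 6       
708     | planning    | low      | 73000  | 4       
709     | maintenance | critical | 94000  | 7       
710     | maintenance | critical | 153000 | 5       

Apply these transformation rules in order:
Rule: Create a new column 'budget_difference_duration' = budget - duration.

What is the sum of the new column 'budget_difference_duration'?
990902

Step 1: For each record, compute budget - duration
Example calculations:
  119000 - 16 = 118984
  89000 - 21 = 88979
  101000 - 18 = 100982
  ...
Step 2: Sum all derived values
Step 3: Total = 990902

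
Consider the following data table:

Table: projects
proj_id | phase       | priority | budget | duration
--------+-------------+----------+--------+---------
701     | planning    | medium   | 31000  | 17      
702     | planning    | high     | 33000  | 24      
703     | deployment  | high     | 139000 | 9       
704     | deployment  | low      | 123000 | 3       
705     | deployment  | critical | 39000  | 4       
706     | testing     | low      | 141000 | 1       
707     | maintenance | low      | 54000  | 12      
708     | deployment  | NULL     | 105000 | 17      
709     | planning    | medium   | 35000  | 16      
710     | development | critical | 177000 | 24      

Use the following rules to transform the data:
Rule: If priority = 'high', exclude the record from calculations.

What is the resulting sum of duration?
94

Step 1: Identify records where priority = 'high'
Step 2: The excluded records sum to 33
Step 3: Original total duration = 127
Step 4: Remaining total = 127 - 33 = 94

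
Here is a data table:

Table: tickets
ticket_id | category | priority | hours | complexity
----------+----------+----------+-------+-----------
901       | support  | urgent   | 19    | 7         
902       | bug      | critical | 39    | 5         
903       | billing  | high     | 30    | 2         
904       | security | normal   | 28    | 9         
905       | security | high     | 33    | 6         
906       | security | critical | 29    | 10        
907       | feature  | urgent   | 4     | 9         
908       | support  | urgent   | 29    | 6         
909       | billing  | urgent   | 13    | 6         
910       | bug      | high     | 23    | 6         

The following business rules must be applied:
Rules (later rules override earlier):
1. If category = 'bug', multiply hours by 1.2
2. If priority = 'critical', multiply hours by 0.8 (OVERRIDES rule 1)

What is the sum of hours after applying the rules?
238.0

Step 1: Rule 2 takes priority for records with priority = 'critical'
  - 2 records: 68 × 0.8 = 54.4
Step 2: Rule 1 applies to remaining records with category = 'bug'
  - 1 records: 23 × 1.2 = 27.6
Step 3: Other records unchanged: 156
Step 4: Final sum = 54.4 + 27.6 + 156 = 238.0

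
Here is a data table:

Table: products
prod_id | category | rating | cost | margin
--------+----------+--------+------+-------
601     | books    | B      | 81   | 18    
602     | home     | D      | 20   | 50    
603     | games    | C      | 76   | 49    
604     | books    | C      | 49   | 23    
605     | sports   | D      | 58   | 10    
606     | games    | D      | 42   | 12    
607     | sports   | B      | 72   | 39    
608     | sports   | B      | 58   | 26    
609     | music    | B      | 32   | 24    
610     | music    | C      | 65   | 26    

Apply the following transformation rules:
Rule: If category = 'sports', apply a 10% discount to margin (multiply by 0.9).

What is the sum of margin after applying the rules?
269.5

Step 1: Records with category = 'sports' have total margin = 75
Step 2: Apply multiplier: 75 × 0.9 = 67.5
Step 3: Other records total: 202
Step 4: Final sum = 67.5 + 202 = 269.5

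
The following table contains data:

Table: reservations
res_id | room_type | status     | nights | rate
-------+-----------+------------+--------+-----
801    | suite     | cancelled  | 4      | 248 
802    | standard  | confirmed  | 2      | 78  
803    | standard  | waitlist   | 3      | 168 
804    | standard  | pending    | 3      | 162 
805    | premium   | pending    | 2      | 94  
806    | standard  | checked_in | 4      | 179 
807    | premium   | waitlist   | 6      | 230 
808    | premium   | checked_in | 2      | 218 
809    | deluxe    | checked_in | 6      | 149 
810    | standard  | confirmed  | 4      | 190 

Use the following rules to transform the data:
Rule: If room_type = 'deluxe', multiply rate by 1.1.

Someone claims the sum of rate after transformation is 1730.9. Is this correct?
Yes, the result is correct.

Step 1: Calculate the correct sum after transformation
Step 2: Apply multiplier 1.1 to records where room_type = 'deluxe'
Step 3: Correct result = 1730.9
Step 4: Claimed result = 1730.9
Step 5: 1730.9 = 1730.9 ✓
Conclusion: The claimed result is correct.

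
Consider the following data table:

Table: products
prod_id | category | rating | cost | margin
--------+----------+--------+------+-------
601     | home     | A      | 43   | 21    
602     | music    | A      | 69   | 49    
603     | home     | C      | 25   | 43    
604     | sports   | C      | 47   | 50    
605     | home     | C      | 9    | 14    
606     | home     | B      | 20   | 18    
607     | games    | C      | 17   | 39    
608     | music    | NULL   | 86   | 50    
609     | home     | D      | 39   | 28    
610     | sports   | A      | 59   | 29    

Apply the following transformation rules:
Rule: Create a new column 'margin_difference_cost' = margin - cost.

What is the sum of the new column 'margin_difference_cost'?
-73

Step 1: For each record, compute margin - cost
Example calculations:
  21 - 43 = -22
  49 - 69 = -20
  43 - 25 = 18
  ...
Step 2: Sum all derived values
Step 3: Total = -73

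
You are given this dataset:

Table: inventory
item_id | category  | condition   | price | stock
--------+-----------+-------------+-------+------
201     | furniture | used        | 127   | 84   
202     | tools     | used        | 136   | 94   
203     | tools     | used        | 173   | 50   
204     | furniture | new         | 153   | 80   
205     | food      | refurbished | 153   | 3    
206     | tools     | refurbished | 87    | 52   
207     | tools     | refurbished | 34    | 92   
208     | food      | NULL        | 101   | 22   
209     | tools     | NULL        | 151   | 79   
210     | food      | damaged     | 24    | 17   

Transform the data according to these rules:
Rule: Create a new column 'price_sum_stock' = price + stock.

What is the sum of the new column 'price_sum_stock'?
1712

Step 1: For each record, compute price + stock
Example calculations:
  127 + 84 = 211
  136 + 94 = 230
  173 + 50 = 223
  ...
Step 2: Sum all derived values
Step 3: Total = 1712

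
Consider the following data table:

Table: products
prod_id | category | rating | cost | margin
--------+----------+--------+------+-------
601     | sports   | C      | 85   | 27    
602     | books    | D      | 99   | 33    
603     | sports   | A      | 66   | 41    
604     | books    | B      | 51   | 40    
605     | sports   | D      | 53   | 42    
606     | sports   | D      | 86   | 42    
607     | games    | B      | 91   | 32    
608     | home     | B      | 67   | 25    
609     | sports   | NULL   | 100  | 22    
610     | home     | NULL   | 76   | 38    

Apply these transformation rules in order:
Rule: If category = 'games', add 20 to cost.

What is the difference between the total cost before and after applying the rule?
20

Step 1: Original sum of cost = 774
Step 2: 1 records have category = 'games'
Step 3: Each affected record changes by 20
Step 4: Total change = 1 × 20 = 20
Step 5: New sum = 774 + 20 = 794
Step 6: Difference = |794 - 774| = 20
        (Sum increased by 20)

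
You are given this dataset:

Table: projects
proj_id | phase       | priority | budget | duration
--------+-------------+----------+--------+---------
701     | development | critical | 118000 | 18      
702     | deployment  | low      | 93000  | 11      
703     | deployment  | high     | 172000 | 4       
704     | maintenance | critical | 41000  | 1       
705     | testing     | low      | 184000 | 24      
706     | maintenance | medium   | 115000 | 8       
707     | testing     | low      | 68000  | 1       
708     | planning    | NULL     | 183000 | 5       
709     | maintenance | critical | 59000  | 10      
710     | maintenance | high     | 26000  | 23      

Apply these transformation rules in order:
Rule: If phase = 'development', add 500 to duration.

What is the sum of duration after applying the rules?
605

Step 1: Count records where phase = 'development': 1
Step 2: Total bonus added: 1 × 500 = 500
Step 3: Original sum of duration: 105
Step 4: Final sum = 105 + 500 = 605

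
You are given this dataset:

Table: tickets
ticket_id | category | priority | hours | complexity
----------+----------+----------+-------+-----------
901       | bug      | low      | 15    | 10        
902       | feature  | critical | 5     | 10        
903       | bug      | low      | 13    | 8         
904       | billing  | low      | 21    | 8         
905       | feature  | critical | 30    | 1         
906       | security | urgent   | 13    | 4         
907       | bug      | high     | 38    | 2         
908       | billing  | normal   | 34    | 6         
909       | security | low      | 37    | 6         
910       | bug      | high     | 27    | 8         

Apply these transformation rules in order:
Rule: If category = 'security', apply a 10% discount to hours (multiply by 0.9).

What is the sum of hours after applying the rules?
228.0

Step 1: Records with category = 'security' have total hours = 50
Step 2: Apply multiplier: 50 × 0.9 = 45.0
Step 3: Other records total: 183
Step 4: Final sum = 45.0 + 183 = 228.0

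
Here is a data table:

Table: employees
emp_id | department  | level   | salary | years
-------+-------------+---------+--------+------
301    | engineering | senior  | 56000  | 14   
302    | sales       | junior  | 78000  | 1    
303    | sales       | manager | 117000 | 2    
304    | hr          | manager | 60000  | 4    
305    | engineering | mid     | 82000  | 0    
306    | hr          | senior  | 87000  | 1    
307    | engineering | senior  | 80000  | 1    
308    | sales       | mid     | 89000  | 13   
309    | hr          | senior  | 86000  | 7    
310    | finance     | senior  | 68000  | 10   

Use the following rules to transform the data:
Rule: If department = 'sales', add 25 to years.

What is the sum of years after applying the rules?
128

Step 1: Count records where department = 'sales': 3
Step 2: Total bonus added: 3 × 25 = 75
Step 3: Original sum of years: 53
Step 4: Final sum = 53 + 75 = 128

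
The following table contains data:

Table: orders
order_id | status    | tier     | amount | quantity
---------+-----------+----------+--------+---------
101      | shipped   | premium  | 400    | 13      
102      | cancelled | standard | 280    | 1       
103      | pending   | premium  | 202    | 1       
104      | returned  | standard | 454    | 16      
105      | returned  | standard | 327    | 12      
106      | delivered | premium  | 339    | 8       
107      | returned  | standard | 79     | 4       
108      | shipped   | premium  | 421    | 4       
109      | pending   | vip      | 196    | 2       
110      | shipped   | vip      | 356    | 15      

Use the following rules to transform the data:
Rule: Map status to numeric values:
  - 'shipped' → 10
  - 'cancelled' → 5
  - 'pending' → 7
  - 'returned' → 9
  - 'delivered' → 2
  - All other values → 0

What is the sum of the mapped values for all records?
78

Step 1: Apply mapping to each record
Step 2: Count by status:
  'shipped': 3 records × 10 = 30
  'cancelled': 1 records × 5 = 5
  'pending': 2 records × 7 = 14
  'returned': 3 records × 9 = 27
  'delivered': 1 records × 2 = 2
Step 3: Sum all mapped values = 78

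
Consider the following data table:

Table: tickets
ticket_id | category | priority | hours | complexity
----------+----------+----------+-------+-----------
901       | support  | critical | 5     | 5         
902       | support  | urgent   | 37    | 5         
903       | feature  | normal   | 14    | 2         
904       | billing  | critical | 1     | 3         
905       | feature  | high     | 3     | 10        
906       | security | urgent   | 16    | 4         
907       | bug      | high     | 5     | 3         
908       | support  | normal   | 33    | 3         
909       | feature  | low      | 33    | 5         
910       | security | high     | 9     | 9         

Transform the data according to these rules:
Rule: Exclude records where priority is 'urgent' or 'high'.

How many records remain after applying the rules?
5

Step 1: Count records to exclude
  - 2 (urgent) + 3 (high) = 5 records
Step 2: Total records: 10
Step 3: Remaining = 10 - 5 = 5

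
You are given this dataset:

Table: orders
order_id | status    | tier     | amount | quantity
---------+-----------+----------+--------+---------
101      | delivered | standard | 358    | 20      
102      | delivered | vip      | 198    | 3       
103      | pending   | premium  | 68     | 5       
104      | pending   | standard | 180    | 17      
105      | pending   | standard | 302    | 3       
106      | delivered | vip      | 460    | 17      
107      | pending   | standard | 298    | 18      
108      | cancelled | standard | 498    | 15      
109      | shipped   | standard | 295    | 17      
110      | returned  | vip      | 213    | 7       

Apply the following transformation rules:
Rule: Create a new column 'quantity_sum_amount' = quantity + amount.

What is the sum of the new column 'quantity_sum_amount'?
2992

Step 1: For each record, compute quantity + amount
Example calculations:
  20 + 358 = 378
  3 + 198 = 201
  5 + 68 = 73
  ...
Step 2: Sum all derived values
Step 3: Total = 2992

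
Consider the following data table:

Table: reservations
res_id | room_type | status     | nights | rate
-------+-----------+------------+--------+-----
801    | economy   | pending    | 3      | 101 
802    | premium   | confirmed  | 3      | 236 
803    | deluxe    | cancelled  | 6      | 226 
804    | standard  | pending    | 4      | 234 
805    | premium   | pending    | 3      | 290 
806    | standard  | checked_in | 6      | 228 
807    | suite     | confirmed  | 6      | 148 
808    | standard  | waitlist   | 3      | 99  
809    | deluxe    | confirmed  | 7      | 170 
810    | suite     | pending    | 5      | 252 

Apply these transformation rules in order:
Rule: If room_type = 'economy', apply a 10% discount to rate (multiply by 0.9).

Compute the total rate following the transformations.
1973.9

Step 1: Records with room_type = 'economy' have total rate = 101
Step 2: Apply multiplier: 101 × 0.9 = 90.9
Step 3: Other records total: 1883
Step 4: Final sum = 90.9 + 1883 = 1973.9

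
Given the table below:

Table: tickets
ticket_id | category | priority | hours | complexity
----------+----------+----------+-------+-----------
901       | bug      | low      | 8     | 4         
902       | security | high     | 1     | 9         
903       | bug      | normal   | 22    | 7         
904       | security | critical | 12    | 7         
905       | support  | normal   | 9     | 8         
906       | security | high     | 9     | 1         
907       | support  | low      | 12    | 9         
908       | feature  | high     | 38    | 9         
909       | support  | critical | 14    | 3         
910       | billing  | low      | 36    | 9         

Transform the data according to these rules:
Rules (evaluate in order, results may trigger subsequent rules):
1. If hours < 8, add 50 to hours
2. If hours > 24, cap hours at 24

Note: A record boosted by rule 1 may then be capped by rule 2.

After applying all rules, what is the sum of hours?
158

Step 1: Apply rule 1 to records with hours < 8
  - 1 records get bonus of 50
  - Of these, 1 records then exceed 24 and get capped
Step 2: Apply rule 2 to records with hours > 24
  - 2 records (original) are capped
Step 3: Calculate final sum = 158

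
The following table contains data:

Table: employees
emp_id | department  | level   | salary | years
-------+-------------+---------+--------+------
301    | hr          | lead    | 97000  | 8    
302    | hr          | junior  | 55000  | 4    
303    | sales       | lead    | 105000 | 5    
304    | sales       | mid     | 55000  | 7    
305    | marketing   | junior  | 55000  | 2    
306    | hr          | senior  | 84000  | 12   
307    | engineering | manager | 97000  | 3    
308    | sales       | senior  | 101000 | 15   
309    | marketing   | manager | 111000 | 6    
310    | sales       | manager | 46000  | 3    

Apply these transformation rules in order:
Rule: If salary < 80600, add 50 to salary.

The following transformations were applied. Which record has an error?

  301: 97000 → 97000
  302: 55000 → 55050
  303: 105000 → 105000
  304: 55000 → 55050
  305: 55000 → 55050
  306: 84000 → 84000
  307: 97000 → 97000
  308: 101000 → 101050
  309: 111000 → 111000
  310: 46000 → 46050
Record 308 has an error. The correct transformed value should be 101000, not 101050.

Step 1: Check each record against the rule
Step 2: Record 308 has salary = 101000
Step 3: Since 101000 >= 80600, the bonus should not have been applied
Step 4: Correct value = 101000, but claimed value = 101050
Conclusion: Record 308 has the error.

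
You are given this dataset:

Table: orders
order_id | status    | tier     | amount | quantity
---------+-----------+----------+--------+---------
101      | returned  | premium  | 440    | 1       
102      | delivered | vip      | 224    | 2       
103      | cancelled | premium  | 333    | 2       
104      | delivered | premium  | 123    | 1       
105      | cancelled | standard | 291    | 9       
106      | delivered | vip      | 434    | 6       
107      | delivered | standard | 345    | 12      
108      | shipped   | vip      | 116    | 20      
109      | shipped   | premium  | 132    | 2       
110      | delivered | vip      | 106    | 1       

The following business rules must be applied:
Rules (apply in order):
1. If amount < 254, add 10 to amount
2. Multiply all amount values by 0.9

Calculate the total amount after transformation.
2334.6

Step 1: Apply Rule 1 - Add 10 to records with amount < 254
  - 5 records affected: 701 + (5 × 10) = 751
  - Unaffected records: 1843
  - Sum after Rule 1: 2594
Step 2: Apply Rule 2 - Multiply all by 0.9
  - 2594 × 0.9 = 2334.6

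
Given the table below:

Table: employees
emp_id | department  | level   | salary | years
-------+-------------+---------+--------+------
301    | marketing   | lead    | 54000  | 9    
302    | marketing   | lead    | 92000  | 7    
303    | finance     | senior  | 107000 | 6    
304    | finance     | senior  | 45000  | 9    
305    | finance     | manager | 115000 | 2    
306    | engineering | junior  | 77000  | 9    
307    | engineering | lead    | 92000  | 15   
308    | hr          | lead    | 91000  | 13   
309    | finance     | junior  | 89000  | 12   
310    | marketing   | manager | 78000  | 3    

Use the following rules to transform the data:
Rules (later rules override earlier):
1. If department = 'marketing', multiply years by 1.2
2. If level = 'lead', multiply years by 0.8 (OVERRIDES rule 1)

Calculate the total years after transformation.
76.8

Step 1: Rule 2 takes priority for records with level = 'lead'
  - 4 records: 44 × 0.8 = 35.2
Step 2: Rule 1 applies to remaining records with department = 'marketing'
  - 1 records: 3 × 1.2 = 3.6
Step 3: Other records unchanged: 38
Step 4: Final sum = 35.2 + 3.6 + 38 = 76.8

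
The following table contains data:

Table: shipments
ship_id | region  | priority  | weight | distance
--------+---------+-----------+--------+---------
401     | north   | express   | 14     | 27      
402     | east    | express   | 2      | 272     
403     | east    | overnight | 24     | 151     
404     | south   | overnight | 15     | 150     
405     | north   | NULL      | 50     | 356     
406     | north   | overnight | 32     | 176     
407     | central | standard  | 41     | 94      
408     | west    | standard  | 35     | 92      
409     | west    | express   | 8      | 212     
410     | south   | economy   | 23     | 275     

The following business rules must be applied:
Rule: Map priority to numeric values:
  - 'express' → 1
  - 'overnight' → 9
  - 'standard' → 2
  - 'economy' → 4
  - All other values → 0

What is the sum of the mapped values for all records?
38

Step 1: Apply mapping to each record
Step 2: Count by status:
  'express': 3 records × 1 = 3
  'overnight': 3 records × 9 = 27
  'standard': 2 records × 2 = 4
  'economy': 1 records × 4 = 4
Step 3: Sum all mapped values = 38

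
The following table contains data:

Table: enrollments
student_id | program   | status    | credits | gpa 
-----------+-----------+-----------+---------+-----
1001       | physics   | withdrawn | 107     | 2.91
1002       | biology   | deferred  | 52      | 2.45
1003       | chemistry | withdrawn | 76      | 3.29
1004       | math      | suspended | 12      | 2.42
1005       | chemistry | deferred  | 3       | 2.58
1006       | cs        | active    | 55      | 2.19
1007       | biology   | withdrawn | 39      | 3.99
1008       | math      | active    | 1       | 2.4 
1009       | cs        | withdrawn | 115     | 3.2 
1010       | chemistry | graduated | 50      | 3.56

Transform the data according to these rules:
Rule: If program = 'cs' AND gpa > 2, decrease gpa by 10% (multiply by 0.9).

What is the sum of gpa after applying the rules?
28.45

Step 1: Find records where program = 'cs' AND gpa > 2
Step 2: 2 records match, summing to 5.39
Step 3: After multiplier: 5.39 × 0.9 = 4.85
Step 4: Unaffected records sum: 23.6
Step 5: Final sum = 4.85 + 23.6 = 28.45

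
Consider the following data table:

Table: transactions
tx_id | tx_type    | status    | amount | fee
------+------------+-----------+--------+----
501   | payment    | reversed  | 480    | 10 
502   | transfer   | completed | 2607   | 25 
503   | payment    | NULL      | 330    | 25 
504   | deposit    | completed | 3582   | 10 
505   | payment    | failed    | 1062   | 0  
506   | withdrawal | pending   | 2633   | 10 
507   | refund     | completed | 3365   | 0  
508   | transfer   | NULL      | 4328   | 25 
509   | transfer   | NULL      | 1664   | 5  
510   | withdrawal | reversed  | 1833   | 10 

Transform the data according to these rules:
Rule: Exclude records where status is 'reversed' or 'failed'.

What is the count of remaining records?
7

Step 1: Count records to exclude
  - 2 (reversed) + 1 (failed) = 3 records
Step 2: Total records: 10
Step 3: Remaining = 10 - 3 = 7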